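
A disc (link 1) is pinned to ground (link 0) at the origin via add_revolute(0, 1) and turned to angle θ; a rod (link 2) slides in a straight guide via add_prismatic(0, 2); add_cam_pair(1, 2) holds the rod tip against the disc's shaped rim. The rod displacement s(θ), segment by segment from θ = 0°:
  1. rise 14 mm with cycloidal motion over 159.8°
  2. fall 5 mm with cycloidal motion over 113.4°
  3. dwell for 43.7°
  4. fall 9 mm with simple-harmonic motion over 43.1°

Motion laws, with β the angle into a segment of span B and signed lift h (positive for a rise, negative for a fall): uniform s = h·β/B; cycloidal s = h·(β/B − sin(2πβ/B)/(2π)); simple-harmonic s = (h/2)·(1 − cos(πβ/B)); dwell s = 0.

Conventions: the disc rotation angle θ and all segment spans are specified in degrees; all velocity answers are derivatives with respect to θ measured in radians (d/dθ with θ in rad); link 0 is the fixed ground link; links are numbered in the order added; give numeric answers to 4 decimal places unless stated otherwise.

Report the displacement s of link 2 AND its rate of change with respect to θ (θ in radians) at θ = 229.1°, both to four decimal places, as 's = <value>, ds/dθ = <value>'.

segment 1 (0° to 159.8°, cycloidal, h = 14) is passed completely: s = 0.0000 + (14) = 14.0000
θ = 229.1° falls in segment 2 (159.8° to 273.2°, cycloidal, h = -5): β = 229.1 − 159.8 = 69.3°, B = 113.4°; Δs = -5·(0.6111 − sin(2π·0.6111)/(2π)) = -3.5671; s = 14.0000 − 3.5671 = 10.4329
velocity in seg [159.8°–273.2°] (cycloidal), θ in radians: β = 69.3° = 1.2095 rad, B = 113.4° = 1.9792 rad; ds/dθ = (h/B)(1 − cos(2πβ/B)) = ((-5)/1.9792)(1 − cos(2π·0.6111)) = -4.461503 mm/rad

s = 10.4329, ds/dθ = -4.4615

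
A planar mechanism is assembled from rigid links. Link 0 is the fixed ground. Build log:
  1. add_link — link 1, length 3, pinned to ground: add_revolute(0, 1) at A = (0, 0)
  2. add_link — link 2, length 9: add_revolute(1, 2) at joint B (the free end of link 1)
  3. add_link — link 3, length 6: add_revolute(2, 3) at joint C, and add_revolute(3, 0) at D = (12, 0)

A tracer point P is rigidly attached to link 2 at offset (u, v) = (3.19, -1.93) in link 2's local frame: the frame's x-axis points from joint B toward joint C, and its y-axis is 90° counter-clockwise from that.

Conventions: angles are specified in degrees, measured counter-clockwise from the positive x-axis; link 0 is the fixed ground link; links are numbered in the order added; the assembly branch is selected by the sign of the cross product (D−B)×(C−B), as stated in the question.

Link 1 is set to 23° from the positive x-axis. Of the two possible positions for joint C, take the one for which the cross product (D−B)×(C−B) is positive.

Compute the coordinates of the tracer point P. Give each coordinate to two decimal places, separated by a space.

A=(0,0), D=(12.00,0)
B = A + 3.00·(cos23°, sin23°) = (2.7615, 1.1722)
|BD| = 9.3126
circle(B,9.00) ∩ circle(D,6.00): a=7.0724, h=5.5661
  candidates: C₊=(10.4783,5.8038) cross=51.835; C₋=(9.0770,-5.2399) cross=-51.835
  branch + wants cross > 0 → take C=(10.4783,5.8038) (cross=51.835)
ex = (C−B)/|BC| = (0.8574,0.5146); ey = (-0.5146,0.8574)
P = B + 3.19·ex + -1.93·ey = (6.4899,1.1590)

6.49 1.16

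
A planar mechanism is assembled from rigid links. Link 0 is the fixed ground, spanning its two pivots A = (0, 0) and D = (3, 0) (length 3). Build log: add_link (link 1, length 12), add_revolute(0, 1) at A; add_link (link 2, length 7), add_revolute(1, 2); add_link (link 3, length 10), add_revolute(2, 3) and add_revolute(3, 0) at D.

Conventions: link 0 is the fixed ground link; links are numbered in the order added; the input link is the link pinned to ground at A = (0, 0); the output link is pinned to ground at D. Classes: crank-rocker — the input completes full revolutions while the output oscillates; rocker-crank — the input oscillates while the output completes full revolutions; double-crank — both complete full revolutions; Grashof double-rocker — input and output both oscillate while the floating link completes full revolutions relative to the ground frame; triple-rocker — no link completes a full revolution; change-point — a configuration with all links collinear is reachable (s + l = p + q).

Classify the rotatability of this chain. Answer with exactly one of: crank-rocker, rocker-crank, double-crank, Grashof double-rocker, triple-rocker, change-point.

lengths: ground=3, input=12, coupler=7, output=10
sorted: s=3 (shortest), l=12 (longest), p+q=17
s + l = 15 vs p + q = 17
s + l < p + q (Grashof) with shortest = ground link → double-crank

double-crank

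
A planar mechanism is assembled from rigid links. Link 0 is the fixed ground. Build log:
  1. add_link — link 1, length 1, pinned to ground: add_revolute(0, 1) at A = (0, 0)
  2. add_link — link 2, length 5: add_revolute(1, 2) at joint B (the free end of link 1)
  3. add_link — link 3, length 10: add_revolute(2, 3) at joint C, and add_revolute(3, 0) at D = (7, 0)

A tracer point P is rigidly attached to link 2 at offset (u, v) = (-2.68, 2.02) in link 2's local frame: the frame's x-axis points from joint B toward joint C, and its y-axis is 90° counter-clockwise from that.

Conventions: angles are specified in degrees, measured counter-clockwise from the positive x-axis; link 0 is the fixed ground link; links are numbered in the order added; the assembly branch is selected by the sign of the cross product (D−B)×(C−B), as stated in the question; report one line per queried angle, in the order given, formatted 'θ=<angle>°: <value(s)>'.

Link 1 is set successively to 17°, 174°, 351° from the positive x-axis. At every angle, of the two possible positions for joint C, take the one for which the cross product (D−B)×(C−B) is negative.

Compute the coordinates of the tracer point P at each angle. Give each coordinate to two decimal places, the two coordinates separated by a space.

A=(0,0), D=(7.00,0)
θ=17°: B = A + 1.00·(cos17°, sin17°) = (0.9563, 0.2924)
θ=17°: |BD| = 6.0508
θ=17°: circle(B,5.00) ∩ circle(D,10.00): a=-3.1722, h=3.8649
θ=17°:   candidates: C₊=(-2.0254,4.3060) cross=23.385; C₋=(-2.3989,-3.4147) cross=-23.385
θ=17°:   branch - wants cross < 0 → take C=(-2.3989,-3.4147) (cross=-23.385)
θ=17°: ex = (C−B)/|BC| = (-0.6710,-0.7414); ey = (0.7414,-0.6710)
θ=17°: P = B + -2.68·ex + 2.02·ey = (4.2524,0.9239)
θ=174°: B = A + 1.00·(cos174°, sin174°) = (-0.9945, 0.1045)
θ=174°: |BD| = 7.9952
θ=174°: circle(B,5.00) ∩ circle(D,10.00): a=-0.6927, h=4.9518
θ=174°:   candidates: C₊=(-1.6224,5.0649) cross=39.591; C₋=(-1.7519,-4.8378) cross=-39.591
θ=174°:   branch - wants cross < 0 → take C=(-1.7519,-4.8378) (cross=-39.591)
θ=174°: ex = (C−B)/|BC| = (-0.1515,-0.9885); ey = (0.9885,-0.1515)
θ=174°: P = B + -2.68·ex + 2.02·ey = (1.4081,2.4476)
θ=351°: B = A + 1.00·(cos351°, sin351°) = (0.9877, -0.1564)
θ=351°: |BD| = 6.0143
θ=351°: circle(B,5.00) ∩ circle(D,10.00): a=-3.2279, h=3.8184
θ=351°:   candidates: C₊=(-2.3385,3.5768) cross=22.965; C₋=(-2.1398,-4.0575) cross=-22.965
θ=351°:   branch - wants cross < 0 → take C=(-2.1398,-4.0575) (cross=-22.965)
θ=351°: ex = (C−B)/|BC| = (-0.6255,-0.7802); ey = (0.7802,-0.6255)
θ=351°: P = B + -2.68·ex + 2.02·ey = (4.2401,0.6711)

θ=17°: 4.25 0.92
θ=174°: 1.41 2.45
θ=351°: 4.24 0.67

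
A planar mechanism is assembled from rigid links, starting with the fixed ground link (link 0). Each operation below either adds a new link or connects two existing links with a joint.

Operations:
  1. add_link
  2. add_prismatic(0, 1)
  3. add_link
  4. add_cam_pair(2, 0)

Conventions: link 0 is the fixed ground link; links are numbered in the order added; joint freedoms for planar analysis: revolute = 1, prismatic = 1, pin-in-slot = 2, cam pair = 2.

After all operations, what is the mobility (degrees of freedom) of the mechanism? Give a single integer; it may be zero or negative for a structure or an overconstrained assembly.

(L,J1,J2)=(1,0,0); link0 fixed
link1: (2,0,0)
P 0-1 [J1]: (2,1,0)
link2: (3,1,0)
C 2-0 [J2]: (3,1,1)
Grübler: 3·2 − 2·1 − 1 = 3

M = 3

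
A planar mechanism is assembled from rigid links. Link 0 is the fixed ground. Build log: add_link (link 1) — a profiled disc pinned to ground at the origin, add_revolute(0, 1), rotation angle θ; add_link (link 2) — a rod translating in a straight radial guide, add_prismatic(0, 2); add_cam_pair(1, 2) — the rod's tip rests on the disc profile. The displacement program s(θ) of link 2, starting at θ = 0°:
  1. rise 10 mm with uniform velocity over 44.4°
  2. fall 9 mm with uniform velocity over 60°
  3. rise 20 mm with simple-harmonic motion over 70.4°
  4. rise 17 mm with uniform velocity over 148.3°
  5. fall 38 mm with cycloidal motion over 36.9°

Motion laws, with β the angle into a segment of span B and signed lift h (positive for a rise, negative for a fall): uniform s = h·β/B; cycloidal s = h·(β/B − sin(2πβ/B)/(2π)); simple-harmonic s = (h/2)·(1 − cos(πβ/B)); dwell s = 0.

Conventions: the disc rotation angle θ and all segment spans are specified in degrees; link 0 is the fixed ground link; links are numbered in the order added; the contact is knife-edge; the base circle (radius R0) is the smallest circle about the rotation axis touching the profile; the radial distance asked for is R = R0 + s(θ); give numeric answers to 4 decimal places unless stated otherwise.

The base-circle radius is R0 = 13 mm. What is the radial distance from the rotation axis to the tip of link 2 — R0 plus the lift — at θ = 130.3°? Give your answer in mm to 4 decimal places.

seg 1 [0°–44.4°] uniform, h=10: full span → s += 10 → s = 10.0000
seg 2 [44.4°–104.4°] uniform, h=-9: full span → s += -9 → s = 1.0000
seg 3 [104.4°–174.8°] simple-harmonic, h=20: θ=130.3° here. β=25.9, B=70.4. 20/2·(1 − cos(π·0.3679)) = 5.9680 → s = 6.9680
R = R0 + s = 13 + 6.9680 = 19.9680

19.9680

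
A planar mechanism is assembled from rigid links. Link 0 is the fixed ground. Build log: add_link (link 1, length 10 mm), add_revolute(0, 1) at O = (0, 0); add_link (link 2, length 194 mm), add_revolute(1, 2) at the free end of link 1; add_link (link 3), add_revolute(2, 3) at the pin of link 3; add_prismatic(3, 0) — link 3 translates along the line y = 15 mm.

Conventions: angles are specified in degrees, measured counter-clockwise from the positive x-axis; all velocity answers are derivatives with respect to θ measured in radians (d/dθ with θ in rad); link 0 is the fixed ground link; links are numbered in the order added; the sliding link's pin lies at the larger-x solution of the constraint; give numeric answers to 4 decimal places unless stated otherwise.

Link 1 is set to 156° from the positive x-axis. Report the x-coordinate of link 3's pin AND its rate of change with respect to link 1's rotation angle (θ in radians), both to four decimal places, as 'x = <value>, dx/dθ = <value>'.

geometry: r = 10 mm, L = 194 mm, e = 15 mm
crank pin P = (r cos θ, r sin θ) = (-9.135455, 4.067366)
h = r sin θ − e = 4.067366 − 15 = -10.932634
x = r cos θ + √(L² − h²) = -9.135455 + 193.691707 = 184.556253
dx/dθ = −r sin θ − h·r cos θ/√(L² − h²) (θ in radians; h = -10.932634) = -4.583003

x = 184.5563, dx/dθ = -4.5830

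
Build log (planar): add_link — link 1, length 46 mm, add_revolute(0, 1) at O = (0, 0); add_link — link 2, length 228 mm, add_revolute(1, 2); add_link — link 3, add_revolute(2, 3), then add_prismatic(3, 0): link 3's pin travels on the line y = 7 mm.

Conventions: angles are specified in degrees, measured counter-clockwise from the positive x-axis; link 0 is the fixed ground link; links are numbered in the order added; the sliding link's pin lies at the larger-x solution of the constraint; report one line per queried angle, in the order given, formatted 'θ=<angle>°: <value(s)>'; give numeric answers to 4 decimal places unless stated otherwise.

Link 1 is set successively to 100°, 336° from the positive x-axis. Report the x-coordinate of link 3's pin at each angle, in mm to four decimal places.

geometry: r = 46 mm, L = 228 mm, e = 7 mm
θ=100°: crank pin P = (r cos θ, r sin θ) = (-7.987816, 45.301157)
θ=100°: h = r sin θ − e = 45.301157 − 7 = 38.301157
θ=100°: x = r cos θ + √(L² − h²) = -7.987816 + 224.759919 = 216.772103
θ=336°: crank pin P = (r cos θ, r sin θ) = (42.023091, -18.709886)
θ=336°: h = r sin θ − e = -18.709886 − 7 = -25.709886
θ=336°: x = r cos θ + √(L² − h²) = 42.023091 + 226.545805 = 268.568896

θ=100°: 216.7721
θ=336°: 268.5689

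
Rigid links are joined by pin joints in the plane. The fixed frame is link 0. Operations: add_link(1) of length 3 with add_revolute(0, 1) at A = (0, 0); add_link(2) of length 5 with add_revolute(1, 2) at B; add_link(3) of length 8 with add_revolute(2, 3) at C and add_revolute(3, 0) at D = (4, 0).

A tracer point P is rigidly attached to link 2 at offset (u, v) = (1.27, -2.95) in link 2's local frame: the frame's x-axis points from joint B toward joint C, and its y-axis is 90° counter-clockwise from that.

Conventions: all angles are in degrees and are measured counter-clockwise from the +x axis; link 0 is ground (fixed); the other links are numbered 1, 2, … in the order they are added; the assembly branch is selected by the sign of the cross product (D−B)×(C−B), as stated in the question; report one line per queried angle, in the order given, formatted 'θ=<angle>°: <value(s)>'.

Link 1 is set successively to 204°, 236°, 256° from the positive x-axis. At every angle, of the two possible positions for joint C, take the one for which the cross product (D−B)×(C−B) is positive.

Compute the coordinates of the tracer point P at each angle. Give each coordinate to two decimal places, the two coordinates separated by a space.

A=(0,0), D=(4.00,0)
θ=204°: B = A + 3.00·(cos204°, sin204°) = (-2.7406, -1.2202)
θ=204°: |BD| = 6.8502
θ=204°: circle(B,5.00) ∩ circle(D,8.00): a=0.5785, h=4.9664
θ=204°:   candidates: C₊=(-3.0561,3.7698) cross=34.021; C₋=(-1.2868,-6.0042) cross=-34.021
θ=204°:   branch + wants cross > 0 → take C=(-3.0561,3.7698) (cross=34.021)
θ=204°: ex = (C−B)/|BC| = (-0.0631,0.9980); ey = (-0.9980,-0.0631)
θ=204°: P = B + 1.27·ex + -2.95·ey = (0.1234,0.2334)
θ=236°: B = A + 3.00·(cos236°, sin236°) = (-1.6776, -2.4871)
θ=236°: |BD| = 6.1984
θ=236°: circle(B,5.00) ∩ circle(D,8.00): a=-0.0467, h=4.9998
θ=236°:   candidates: C₊=(-3.7265,2.0738) cross=30.991; C₋=(0.2858,-7.0855) cross=-30.991
θ=236°:   branch + wants cross > 0 → take C=(-3.7265,2.0738) (cross=30.991)
θ=236°: ex = (C−B)/|BC| = (-0.4098,0.9122); ey = (-0.9122,-0.4098)
θ=236°: P = B + 1.27·ex + -2.95·ey = (0.4929,-0.1198)
θ=256°: B = A + 3.00·(cos256°, sin256°) = (-0.7258, -2.9109)
θ=256°: |BD| = 5.5503
θ=256°: circle(B,5.00) ∩ circle(D,8.00): a=-0.7381, h=4.9452
θ=256°:   candidates: C₊=(-3.9478,0.9125) cross=27.448; C₋=(1.2393,-7.5086) cross=-27.448
θ=256°:   branch + wants cross > 0 → take C=(-3.9478,0.9125) (cross=27.448)
θ=256°: ex = (C−B)/|BC| = (-0.6444,0.7647); ey = (-0.7647,-0.6444)
θ=256°: P = B + 1.27·ex + -2.95·ey = (0.7117,-0.0387)

θ=204°: 0.12 0.23
θ=236°: 0.49 -0.12
θ=256°: 0.71 -0.04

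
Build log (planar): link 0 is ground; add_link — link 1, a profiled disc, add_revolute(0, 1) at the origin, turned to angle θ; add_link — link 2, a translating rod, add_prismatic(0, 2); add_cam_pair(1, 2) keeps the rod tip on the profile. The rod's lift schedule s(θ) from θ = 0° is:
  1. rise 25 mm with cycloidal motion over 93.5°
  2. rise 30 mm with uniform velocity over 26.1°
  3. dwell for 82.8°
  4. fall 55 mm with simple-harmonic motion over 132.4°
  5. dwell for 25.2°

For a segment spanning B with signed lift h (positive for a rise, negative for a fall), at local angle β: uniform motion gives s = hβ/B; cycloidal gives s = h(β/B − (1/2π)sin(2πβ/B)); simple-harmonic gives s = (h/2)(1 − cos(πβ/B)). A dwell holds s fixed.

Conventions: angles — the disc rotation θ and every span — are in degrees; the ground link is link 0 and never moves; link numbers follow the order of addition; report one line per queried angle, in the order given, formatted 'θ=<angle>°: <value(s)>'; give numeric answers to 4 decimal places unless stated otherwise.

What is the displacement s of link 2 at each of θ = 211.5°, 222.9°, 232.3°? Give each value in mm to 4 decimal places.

seg 1 [0°–93.5°] cycloidal, h=25: full span → s += 25 → s = 25.0000
seg 2 [93.5°–119.6°] uniform, h=30: full span → s += 30 → s = 55.0000
seg 3 [119.6°–202.4°] dwell: s stays 55.0000
seg 4 [202.4°–334.8°] simple-harmonic, h=-55: θ=211.5° here. β=9.1, B=132.4. -55/2·(1 − cos(π·0.0687)) = -0.6386 → s = 54.3614
seg 4 [202.4°–334.8°] simple-harmonic, h=-55: θ=222.9° here. β=20.5, B=132.4. -55/2·(1 − cos(π·0.1548)) = -3.1897 → s = 51.8103
seg 4 [202.4°–334.8°] simple-harmonic, h=-55: θ=232.3° here. β=29.9, B=132.4. -55/2·(1 − cos(π·0.2258)) = -6.6355 → s = 48.3645

θ=211.5°: 54.3614
θ=222.9°: 51.8103
θ=232.3°: 48.3645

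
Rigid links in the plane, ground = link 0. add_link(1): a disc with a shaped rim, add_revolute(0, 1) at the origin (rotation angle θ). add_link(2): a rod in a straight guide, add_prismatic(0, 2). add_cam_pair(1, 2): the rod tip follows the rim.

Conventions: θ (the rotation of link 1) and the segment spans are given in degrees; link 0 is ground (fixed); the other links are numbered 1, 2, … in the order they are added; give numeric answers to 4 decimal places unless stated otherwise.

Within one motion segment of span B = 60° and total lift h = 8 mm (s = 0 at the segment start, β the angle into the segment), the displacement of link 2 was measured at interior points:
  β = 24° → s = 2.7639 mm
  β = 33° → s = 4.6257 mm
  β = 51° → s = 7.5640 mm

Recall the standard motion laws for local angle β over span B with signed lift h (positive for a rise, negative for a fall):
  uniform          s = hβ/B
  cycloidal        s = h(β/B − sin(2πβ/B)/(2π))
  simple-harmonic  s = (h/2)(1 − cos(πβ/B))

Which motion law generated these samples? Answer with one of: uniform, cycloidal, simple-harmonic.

candidates at β/B = r: uniform s = h·r (linear in β); cycloidal s = h·(r − sin(2πr)/(2π)); simple-harmonic s = (h/2)(1 − cos(πr))
β=24°: printed 2.7639 | uniform 3.2000, cycloidal 2.4516, simple-harmonic 2.7639
β=33°: printed 4.6257 | uniform 4.4000, cycloidal 4.7935, simple-harmonic 4.6257
β=51°: printed 7.5640 | uniform 6.8000, cycloidal 7.8301, simple-harmonic 7.5640
only one law matches every sample → simple-harmonic

simple-harmonic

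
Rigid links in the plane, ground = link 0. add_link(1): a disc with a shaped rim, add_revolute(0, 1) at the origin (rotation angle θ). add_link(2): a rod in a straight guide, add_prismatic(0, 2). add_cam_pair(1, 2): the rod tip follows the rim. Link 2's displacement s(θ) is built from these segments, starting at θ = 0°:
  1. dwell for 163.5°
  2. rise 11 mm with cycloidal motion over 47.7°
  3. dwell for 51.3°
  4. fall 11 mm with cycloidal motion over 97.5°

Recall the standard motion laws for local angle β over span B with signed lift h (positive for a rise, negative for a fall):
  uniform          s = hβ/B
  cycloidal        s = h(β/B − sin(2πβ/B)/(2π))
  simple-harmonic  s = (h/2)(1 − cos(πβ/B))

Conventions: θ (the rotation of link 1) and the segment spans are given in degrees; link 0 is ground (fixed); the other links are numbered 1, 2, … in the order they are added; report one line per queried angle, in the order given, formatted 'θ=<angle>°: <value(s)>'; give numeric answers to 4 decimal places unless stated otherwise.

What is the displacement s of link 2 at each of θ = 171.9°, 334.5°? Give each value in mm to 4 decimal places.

segment 1 (0° to 163.5°, dwell): s unchanged at 0.0000
θ = 171.9° falls in segment 2 (163.5° to 211.2°, cycloidal, h = 11): β = 171.9 − 163.5 = 8.4°, B = 47.7°; Δs = 11·(0.1761 − sin(2π·0.1761)/(2π)) = 0.3718; s = 0.0000 + 0.3718 = 0.3718
segment 2 (163.5° to 211.2°, cycloidal, h = 11) is passed completely: s = 0.0000 + (11) = 11.0000
segment 3 (211.2° to 262.5°, dwell): s unchanged at 11.0000
θ = 334.5° falls in segment 4 (262.5° to 360°, cycloidal, h = -11): β = 334.5 − 262.5 = 72°, B = 97.5°; Δs = -11·(0.7385 − sin(2π·0.7385)/(2π)) = -9.8692; s = 11.0000 − 9.8692 = 1.1308

θ=171.9°: 0.3718
θ=334.5°: 1.1308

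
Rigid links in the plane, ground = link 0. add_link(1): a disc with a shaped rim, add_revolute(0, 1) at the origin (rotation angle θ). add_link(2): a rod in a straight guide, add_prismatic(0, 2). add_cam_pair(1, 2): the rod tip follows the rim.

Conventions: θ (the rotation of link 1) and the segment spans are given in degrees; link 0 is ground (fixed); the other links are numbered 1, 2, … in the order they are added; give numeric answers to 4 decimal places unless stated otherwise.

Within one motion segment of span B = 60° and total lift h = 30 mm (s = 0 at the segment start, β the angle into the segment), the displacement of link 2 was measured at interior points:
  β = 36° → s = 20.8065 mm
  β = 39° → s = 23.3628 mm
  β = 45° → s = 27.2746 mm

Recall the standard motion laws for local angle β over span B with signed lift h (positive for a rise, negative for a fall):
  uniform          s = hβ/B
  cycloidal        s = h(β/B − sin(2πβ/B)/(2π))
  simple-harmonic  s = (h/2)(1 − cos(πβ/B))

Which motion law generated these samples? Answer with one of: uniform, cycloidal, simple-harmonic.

candidates at β/B = r: uniform s = h·r (linear in β); cycloidal s = h·(r − sin(2πr)/(2π)); simple-harmonic s = (h/2)(1 − cos(πr))
β=36°: printed 20.8065 | uniform 18.0000, cycloidal 20.8065, simple-harmonic 19.6353
β=39°: printed 23.3628 | uniform 19.5000, cycloidal 23.3628, simple-harmonic 21.8099
β=45°: printed 27.2746 | uniform 22.5000, cycloidal 27.2746, simple-harmonic 25.6066
only one law matches every sample → cycloidal

cycloidal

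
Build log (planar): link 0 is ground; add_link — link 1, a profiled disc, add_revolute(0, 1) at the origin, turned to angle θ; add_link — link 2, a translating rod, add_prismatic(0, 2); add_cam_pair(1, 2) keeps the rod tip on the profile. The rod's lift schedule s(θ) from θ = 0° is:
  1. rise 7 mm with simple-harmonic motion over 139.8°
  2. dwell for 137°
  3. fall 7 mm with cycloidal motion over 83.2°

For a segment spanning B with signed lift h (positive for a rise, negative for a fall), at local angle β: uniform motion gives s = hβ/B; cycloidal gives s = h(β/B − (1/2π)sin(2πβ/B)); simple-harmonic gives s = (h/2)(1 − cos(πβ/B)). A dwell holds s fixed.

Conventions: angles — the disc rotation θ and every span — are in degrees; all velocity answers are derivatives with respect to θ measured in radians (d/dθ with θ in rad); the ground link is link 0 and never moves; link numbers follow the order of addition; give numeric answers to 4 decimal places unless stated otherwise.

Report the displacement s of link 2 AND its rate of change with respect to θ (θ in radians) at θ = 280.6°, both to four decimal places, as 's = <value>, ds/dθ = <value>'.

seg 1 [0°–139.8°] simple-harmonic, h=7: full span → s += 7 → s = 7.0000
seg 2 [139.8°–276.8°] dwell: s stays 7.0000
seg 3 [276.8°–360°] cycloidal, h=-7: θ=280.6° here. β=3.8, B=83.2. -7·(0.0457 − sin(2π·0.0457)/(2π)) = -0.0044 → s = 6.9956
velocity in seg [276.8°–360°] (cycloidal), θ in radians: β = 3.8° = 0.0663 rad, B = 83.2° = 1.4521 rad; ds/dθ = (h/B)(1 − cos(2πβ/B)) = ((-7)/1.4521)(1 − cos(2π·0.0457)) = -0.197136 mm/rad

s = 6.9956, ds/dθ = -0.1971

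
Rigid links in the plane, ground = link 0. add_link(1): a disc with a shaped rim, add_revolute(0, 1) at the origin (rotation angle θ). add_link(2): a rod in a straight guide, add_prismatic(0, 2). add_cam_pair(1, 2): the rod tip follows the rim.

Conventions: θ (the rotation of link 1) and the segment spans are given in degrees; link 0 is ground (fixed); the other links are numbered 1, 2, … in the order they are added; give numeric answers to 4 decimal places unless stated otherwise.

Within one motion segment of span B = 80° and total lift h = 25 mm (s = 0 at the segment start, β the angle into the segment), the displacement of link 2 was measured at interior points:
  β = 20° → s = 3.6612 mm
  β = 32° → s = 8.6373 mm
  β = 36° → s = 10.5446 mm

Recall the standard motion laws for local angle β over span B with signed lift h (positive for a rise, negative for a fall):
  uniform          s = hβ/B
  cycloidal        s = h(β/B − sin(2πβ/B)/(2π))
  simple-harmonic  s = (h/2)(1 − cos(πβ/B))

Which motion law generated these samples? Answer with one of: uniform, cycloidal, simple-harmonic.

candidates at β/B = r: uniform s = h·r (linear in β); cycloidal s = h·(r − sin(2πr)/(2π)); simple-harmonic s = (h/2)(1 − cos(πr))
β=20°: printed 3.6612 | uniform 6.2500, cycloidal 2.2711, simple-harmonic 3.6612
β=32°: printed 8.6373 | uniform 10.0000, cycloidal 7.6613, simple-harmonic 8.6373
β=36°: printed 10.5446 | uniform 11.2500, cycloidal 10.0205, simple-harmonic 10.5446
only one law matches every sample → simple-harmonic

simple-harmonic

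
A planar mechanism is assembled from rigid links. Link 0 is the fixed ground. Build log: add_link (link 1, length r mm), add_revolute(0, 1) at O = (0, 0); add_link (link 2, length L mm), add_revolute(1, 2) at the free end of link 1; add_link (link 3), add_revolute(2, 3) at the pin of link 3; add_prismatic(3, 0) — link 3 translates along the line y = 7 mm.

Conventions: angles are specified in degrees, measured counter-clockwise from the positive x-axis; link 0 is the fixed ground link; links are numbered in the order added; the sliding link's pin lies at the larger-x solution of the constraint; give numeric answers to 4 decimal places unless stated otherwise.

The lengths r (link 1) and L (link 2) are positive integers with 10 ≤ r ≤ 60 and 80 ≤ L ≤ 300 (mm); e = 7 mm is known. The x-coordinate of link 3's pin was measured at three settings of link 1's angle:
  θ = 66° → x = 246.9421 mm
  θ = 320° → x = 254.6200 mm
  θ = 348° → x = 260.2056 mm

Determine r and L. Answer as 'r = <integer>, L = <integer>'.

constraint per measurement: (x − r cos θ)² + (r sin θ − e)² = L²
subtracting the θ₁ and θ₂ equations cancels the r² and L² terms:
r = (x₁² − x₂²) / (2[(x₁cos θ₁ + e sin θ₁) − (x₂cos θ₂ + e sin θ₂)]) = 23.0002 → r = 23
L² = (x₁ − r cos θ₁)² + (r sin θ₁ − e)² = 56643.9807 → L = 238.0000 → L = 238
check at θ₃=348°: x = 260.2056 (printed 260.2056) ✓

r = 23, L = 238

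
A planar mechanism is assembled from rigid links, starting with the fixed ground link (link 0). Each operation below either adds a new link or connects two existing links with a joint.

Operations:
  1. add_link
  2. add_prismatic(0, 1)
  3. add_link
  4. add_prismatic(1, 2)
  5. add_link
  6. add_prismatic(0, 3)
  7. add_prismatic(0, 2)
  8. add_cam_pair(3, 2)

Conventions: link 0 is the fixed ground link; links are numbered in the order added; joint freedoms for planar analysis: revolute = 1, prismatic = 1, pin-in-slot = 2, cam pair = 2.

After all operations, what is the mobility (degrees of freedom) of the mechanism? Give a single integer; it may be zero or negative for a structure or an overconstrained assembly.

(L,J1,J2)=(1,0,0); link0 fixed
link1: (2,0,0)
P 0-1 [J1]: (2,1,0)
link2: (3,1,0)
P 1-2 [J1]: (3,2,0)
link3: (4,2,0)
P 0-3 [J1]: (4,3,0)
P 0-2 [J1]: (4,4,0)
C 3-2 [J2]: (4,4,1)
Grübler: 3·3 − 2·4 − 1 = 0

M = 0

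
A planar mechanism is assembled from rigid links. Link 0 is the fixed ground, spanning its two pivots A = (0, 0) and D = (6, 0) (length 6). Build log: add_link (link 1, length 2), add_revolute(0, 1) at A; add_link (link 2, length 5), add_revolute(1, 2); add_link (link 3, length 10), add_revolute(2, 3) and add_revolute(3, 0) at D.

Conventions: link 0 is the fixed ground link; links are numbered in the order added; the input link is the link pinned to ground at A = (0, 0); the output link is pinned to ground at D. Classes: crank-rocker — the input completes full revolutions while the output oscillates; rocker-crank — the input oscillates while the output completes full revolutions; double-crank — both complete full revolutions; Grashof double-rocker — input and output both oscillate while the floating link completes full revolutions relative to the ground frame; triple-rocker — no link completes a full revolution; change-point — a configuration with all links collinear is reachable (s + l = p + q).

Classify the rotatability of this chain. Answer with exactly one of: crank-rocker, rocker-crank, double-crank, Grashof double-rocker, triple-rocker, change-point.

lengths: ground=6, input=2, coupler=5, output=10
sorted: s=2 (shortest), l=10 (longest), p+q=11
s + l = 12 vs p + q = 11
s + l > p + q → non-Grashof → no link fully rotates → triple-rocker

triple-rocker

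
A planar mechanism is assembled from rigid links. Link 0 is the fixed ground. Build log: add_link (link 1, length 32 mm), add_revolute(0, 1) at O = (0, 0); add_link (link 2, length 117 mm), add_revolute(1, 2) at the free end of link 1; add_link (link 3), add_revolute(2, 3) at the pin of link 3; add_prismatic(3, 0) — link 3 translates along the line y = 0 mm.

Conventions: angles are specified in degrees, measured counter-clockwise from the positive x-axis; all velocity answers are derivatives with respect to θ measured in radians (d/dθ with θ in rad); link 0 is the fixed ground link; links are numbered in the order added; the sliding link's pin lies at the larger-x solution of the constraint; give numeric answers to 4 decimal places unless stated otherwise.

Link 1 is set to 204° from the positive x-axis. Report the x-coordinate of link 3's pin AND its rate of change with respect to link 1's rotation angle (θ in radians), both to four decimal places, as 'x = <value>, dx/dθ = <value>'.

geometry: r = 32 mm, L = 117 mm, e = 0 mm
crank pin P = (r cos θ, r sin θ) = (-29.233455, -13.015573)
h = r sin θ − e = -13.015573 − 0 = -13.015573
x = r cos θ + √(L² − h²) = -29.233455 + 116.273793 = 87.040338
dx/dθ = −r sin θ − h·r cos θ/√(L² − h²) (θ in radians; h = -13.015573) = 9.743209

x = 87.0403, dx/dθ = 9.7432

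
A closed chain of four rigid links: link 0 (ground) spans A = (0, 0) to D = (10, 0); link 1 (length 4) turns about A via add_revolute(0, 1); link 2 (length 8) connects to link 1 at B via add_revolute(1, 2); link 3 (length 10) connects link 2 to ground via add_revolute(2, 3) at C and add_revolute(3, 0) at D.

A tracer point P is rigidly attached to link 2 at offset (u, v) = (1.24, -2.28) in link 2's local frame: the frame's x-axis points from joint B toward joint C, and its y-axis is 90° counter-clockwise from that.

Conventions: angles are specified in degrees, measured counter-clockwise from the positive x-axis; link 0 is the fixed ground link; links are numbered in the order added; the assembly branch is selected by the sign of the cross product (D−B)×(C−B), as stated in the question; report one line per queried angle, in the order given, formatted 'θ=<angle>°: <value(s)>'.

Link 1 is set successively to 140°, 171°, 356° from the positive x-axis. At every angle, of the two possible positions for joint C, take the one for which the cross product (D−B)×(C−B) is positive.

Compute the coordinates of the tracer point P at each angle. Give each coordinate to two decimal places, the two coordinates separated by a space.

A=(0,0), D=(10.00,0)
θ=140°: B = A + 4.00·(cos140°, sin140°) = (-3.0642, 2.5712)
θ=140°: |BD| = 13.3148
θ=140°: circle(B,8.00) ∩ circle(D,10.00): a=5.3055, h=5.9876
θ=140°:   candidates: C₊=(3.2977,7.4215) cross=79.724; C₋=(0.9852,-4.3283) cross=-79.724
θ=140°:   branch + wants cross > 0 → take C=(3.2977,7.4215) (cross=79.724)
θ=140°: ex = (C−B)/|BC| = (0.7952,0.6063); ey = (-0.6063,0.7952)
θ=140°: P = B + 1.24·ex + -2.28·ey = (-0.6957,1.5098)
θ=171°: B = A + 4.00·(cos171°, sin171°) = (-3.9508, 0.6257)
θ=171°: |BD| = 13.9648
θ=171°: circle(B,8.00) ∩ circle(D,10.00): a=5.6934, h=5.6200
θ=171°:   candidates: C₊=(1.9888,5.9850) cross=78.483; C₋=(1.4851,-5.2438) cross=-78.483
θ=171°:   branch + wants cross > 0 → take C=(1.9888,5.9850) (cross=78.483)
θ=171°: ex = (C−B)/|BC| = (0.7424,0.6699); ey = (-0.6699,0.7424)
θ=171°: P = B + 1.24·ex + -2.28·ey = (-1.5027,-0.2363)
θ=356°: B = A + 4.00·(cos356°, sin356°) = (3.9903, -0.2790)
θ=356°: |BD| = 6.0162
θ=356°: circle(B,8.00) ∩ circle(D,10.00): a=0.0162, h=8.0000
θ=356°:   candidates: C₊=(3.6354,7.7131) cross=48.130; C₋=(4.3775,-8.2696) cross=-48.130
θ=356°:   branch + wants cross > 0 → take C=(3.6354,7.7131) (cross=48.130)
θ=356°: ex = (C−B)/|BC| = (-0.0444,0.9990); ey = (-0.9990,-0.0444)
θ=356°: P = B + 1.24·ex + -2.28·ey = (6.2130,1.0609)

θ=140°: -0.70 1.51
θ=171°: -1.50 -0.24
θ=356°: 6.21 1.06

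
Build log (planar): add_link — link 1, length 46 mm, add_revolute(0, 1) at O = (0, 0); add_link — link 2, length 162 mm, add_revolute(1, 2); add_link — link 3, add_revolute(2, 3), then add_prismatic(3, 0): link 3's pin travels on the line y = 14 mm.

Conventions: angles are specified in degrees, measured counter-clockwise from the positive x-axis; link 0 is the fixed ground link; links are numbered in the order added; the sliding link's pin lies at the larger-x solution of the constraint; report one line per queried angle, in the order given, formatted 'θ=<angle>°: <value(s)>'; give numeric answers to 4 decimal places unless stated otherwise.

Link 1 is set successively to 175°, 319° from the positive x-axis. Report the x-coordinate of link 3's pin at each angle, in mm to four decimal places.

geometry: r = 46 mm, L = 162 mm, e = 14 mm
θ=175°: crank pin P = (r cos θ, r sin θ) = (-45.824956, 4.009164)
θ=175°: h = r sin θ − e = 4.009164 − 14 = -9.990836
θ=175°: x = r cos θ + √(L² − h²) = -45.824956 + 161.691630 = 115.866674
θ=319°: crank pin P = (r cos θ, r sin θ) = (34.716641, -30.178715)
θ=319°: h = r sin θ − e = -30.178715 − 14 = -44.178715
θ=319°: x = r cos θ + √(L² − h²) = 34.716641 + 155.859684 = 190.576325

θ=175°: 115.8667
θ=319°: 190.5763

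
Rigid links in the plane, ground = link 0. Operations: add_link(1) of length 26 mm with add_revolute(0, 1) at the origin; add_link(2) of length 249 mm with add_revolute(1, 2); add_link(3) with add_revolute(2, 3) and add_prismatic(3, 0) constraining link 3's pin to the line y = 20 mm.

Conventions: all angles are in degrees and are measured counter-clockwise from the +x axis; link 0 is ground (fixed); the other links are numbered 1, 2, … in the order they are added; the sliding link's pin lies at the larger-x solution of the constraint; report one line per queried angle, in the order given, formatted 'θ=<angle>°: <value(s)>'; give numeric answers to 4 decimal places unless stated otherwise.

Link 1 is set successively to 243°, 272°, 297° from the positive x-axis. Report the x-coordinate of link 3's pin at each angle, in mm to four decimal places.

geometry: r = 26 mm, L = 249 mm, e = 20 mm
θ=243°: crank pin P = (r cos θ, r sin θ) = (-11.803753, -23.166170)
θ=243°: h = r sin θ − e = -23.166170 − 20 = -43.166170
θ=243°: x = r cos θ + √(L² − h²) = -11.803753 + 245.229855 = 233.426102
θ=272°: crank pin P = (r cos θ, r sin θ) = (0.907387, -25.984162)
θ=272°: h = r sin θ − e = -25.984162 − 20 = -45.984162
θ=272°: x = r cos θ + √(L² − h²) = 0.907387 + 244.717096 = 245.624483
θ=297°: crank pin P = (r cos θ, r sin θ) = (11.803753, -23.166170)
θ=297°: h = r sin θ − e = -23.166170 − 20 = -43.166170
θ=297°: x = r cos θ + √(L² − h²) = 11.803753 + 245.229855 = 257.033608

θ=243°: 233.4261
θ=272°: 245.6245
θ=297°: 257.0336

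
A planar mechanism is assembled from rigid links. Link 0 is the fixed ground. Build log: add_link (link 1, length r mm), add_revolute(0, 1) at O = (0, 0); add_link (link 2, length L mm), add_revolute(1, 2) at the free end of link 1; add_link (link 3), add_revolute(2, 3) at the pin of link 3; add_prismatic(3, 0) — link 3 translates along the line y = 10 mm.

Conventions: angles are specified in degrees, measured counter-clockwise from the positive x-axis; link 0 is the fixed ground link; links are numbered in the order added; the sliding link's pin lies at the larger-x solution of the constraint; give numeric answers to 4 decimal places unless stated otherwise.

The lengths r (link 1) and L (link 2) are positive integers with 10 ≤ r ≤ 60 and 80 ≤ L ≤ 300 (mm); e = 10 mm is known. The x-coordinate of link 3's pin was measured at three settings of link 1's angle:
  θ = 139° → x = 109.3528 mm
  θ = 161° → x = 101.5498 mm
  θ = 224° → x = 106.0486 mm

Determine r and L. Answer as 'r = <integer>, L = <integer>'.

constraint per measurement: (x − r cos θ)² + (r sin θ − e)² = L²
subtracting the θ₁ and θ₂ equations cancels the r² and L² terms:
r = (x₁² − x₂²) / (2[(x₁cos θ₁ + e sin θ₁) − (x₂cos θ₂ + e sin θ₂)]) = 49.0002 → r = 49
L² = (x₁ − r cos θ₁)² + (r sin θ₁ − e)² = 21903.9984 → L = 148.0000 → L = 148
check at θ₃=224°: x = 106.0486 (printed 106.0486) ✓

r = 49, L = 148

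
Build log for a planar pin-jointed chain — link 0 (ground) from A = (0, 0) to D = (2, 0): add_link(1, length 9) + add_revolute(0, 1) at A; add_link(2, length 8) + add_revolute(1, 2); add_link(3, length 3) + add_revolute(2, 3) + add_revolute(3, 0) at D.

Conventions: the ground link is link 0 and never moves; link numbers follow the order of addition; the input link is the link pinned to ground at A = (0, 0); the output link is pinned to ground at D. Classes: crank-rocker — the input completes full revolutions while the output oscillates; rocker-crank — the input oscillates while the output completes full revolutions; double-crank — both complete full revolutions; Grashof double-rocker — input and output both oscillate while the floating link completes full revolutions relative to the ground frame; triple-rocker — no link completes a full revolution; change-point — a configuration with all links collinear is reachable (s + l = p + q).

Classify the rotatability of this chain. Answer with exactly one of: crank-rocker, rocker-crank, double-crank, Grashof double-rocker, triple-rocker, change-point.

lengths: ground=2, input=9, coupler=8, output=3
sorted: s=2 (shortest), l=9 (longest), p+q=11
s + l = 11 vs p + q = 11
s + l = p + q → change-point (collinear configuration reachable)

change-point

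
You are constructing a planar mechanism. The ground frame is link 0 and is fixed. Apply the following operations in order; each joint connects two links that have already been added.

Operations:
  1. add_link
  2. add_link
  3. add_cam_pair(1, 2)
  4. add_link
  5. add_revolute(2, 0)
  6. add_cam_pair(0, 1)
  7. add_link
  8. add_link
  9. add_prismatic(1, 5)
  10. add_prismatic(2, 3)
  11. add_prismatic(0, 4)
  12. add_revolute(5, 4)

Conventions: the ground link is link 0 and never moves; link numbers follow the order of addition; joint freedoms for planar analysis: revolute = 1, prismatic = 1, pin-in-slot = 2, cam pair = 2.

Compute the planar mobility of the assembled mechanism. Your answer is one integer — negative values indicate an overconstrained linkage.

ground; <1,0,0>
#1 <2,0,0>
#2 <3,0,0>
C:1↔2 J2 <3,0,1>
#3 <4,0,1>
R:2↔0 J1 <4,1,1>
C:0↔1 J2 <4,1,2>
#4 <5,1,2>
#5 <6,1,2>
P:1↔5 J1 <6,2,2>
P:2↔3 J1 <6,3,2>
P:0↔4 J1 <6,4,2>
R:5↔4 J1 <6,5,2>
3×5 − 2×5 − 1×2 = 3

M = 3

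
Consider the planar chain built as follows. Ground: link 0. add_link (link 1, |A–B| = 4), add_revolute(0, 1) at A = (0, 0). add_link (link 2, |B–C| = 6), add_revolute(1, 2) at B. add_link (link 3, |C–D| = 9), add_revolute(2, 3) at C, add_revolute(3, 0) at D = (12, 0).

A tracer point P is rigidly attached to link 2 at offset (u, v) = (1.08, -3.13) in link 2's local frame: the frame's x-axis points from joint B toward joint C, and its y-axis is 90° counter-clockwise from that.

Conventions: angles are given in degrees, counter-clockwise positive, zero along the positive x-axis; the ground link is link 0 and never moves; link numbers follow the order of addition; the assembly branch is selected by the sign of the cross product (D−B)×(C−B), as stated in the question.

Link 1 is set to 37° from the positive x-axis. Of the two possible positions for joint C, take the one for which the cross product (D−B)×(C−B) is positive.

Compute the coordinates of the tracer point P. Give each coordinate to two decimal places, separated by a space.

A=(0,0), D=(12.00,0)
B = A + 4.00·(cos37°, sin37°) = (3.1945, 2.4073)
|BD| = 9.1286
circle(B,6.00) ∩ circle(D,9.00): a=2.0995, h=5.6207
  candidates: C₊=(6.7019,7.2753) cross=51.309; C₋=(3.7375,-3.5681) cross=-51.309
  branch + wants cross > 0 → take C=(6.7019,7.2753) (cross=51.309)
ex = (C−B)/|BC| = (0.5846,0.8113); ey = (-0.8113,0.5846)
P = B + 1.08·ex + -3.13·ey = (6.3654,1.4538)

6.37 1.45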